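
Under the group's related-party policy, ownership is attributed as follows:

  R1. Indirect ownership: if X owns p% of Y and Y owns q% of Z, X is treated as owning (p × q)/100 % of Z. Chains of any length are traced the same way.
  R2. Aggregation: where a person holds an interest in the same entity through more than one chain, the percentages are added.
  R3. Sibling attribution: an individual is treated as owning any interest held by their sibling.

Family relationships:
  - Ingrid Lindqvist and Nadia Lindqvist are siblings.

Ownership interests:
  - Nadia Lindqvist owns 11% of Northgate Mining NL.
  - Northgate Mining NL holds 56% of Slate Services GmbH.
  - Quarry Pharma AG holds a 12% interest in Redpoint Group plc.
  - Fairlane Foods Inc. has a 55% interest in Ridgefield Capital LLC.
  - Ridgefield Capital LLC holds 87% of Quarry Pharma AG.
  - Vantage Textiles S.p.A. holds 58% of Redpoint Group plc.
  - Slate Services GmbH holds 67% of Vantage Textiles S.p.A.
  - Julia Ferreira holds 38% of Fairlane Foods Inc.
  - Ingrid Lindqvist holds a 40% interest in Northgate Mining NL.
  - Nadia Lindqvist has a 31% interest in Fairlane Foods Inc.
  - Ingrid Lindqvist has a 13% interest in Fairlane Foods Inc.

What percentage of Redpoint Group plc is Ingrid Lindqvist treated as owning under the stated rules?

13.624896%

By sibling attribution (R3), Ingrid Lindqvist is treated as also owning Nadia Lindqvist's interest in Fairlane Foods Inc, giving 13% + 31% = 44%.
By sibling attribution (R3), Ingrid Lindqvist is treated as also owning Nadia Lindqvist's interest in Northgate Mining NL, giving 40% + 11% = 51%.
Chain via Fairlane Foods Inc. → Ridgefield Capital LLC → Quarry Pharma AG (R1): 44% × 55% × 87% × 12% = 2.52648% of Redpoint Group plc.
Chain via Northgate Mining NL → Slate Services GmbH → Vantage Textiles S.p.A. (R1): 51% × 56% × 67% × 58% = 11.098416% of Redpoint Group plc.
Aggregating (R2): 2.52648% + 11.098416% = 13.624896%.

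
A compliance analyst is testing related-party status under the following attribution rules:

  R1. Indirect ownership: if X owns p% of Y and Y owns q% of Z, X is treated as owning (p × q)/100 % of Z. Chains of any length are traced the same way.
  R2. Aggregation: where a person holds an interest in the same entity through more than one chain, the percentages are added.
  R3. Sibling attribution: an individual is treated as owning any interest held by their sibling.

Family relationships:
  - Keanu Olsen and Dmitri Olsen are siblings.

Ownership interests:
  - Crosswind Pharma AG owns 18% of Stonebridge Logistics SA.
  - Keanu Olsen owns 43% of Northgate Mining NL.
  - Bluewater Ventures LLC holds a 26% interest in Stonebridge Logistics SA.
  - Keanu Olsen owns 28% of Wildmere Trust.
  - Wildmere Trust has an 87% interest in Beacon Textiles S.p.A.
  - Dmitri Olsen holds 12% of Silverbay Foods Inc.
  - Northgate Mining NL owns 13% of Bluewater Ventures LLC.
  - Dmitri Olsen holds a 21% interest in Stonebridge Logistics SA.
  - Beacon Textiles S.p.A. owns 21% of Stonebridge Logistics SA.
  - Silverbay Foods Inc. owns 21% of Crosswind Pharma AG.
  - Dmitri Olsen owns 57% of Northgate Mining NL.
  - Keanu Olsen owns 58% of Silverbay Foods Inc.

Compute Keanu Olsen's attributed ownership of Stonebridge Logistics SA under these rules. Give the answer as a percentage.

32.1416%

By sibling attribution (R3), Keanu Olsen is treated as also owning Dmitri Olsen's interest in Northgate Mining NL, giving 43% + 57% = 100%.
By sibling attribution (R3), Keanu Olsen is treated as also owning Dmitri Olsen's interest in Silverbay Foods Inc, giving 58% + 12% = 70%.
By sibling attribution (R3), Keanu Olsen is treated as owning Dmitri Olsen's 21% interest in Stonebridge Logistics SA.
Chain via Northgate Mining NL → Bluewater Ventures LLC (R1): 100% × 13% × 26% = 3.38% of Stonebridge Logistics SA.
Chain via Wildmere Trust → Beacon Textiles S.p.A. (R1): 28% × 87% × 21% = 5.1156% of Stonebridge Logistics SA.
Chain via Silverbay Foods Inc. → Crosswind Pharma AG (R1): 70% × 21% × 18% = 2.646% of Stonebridge Logistics SA.
Direct interest in Stonebridge Logistics SA: 21%.
Aggregating (R2): 3.38% + 5.1156% + 2.646% + 21% = 32.1416%.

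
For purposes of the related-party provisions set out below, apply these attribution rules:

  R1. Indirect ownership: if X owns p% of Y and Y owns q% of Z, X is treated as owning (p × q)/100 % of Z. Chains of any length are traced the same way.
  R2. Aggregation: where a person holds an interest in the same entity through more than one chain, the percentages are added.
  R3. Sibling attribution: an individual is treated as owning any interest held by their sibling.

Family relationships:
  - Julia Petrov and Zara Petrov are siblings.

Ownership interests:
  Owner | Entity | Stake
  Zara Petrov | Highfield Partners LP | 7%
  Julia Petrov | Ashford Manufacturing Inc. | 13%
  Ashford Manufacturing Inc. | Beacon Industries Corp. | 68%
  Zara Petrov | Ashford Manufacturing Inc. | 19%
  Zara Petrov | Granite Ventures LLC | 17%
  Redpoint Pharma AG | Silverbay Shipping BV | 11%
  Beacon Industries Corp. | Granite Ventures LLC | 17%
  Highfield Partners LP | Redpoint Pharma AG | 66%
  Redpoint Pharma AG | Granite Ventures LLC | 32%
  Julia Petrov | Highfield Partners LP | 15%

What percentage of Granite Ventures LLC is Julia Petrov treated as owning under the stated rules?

By sibling attribution (R3), Julia Petrov is treated as also owning Zara Petrov's interest in Highfield Partners LP, giving 15% + 7% = 22%.
By sibling attribution (R3), Julia Petrov is treated as also owning Zara Petrov's interest in Ashford Manufacturing Inc, giving 13% + 19% = 32%.
By sibling attribution (R3), Julia Petrov is treated as owning Zara Petrov's 17% interest in Granite Ventures LLC.
Chain via Highfield Partners LP → Redpoint Pharma AG (R1): 22% × 66% × 32% = 4.6464% of Granite Ventures LLC.
Chain via Ashford Manufacturing Inc. → Beacon Industries Corp. (R1): 32% × 68% × 17% = 3.6992% of Granite Ventures LLC.
Direct interest in Granite Ventures LLC: 17%.
Aggregating (R2): 4.6464% + 3.6992% + 17% = 25.3456%.

25.3456%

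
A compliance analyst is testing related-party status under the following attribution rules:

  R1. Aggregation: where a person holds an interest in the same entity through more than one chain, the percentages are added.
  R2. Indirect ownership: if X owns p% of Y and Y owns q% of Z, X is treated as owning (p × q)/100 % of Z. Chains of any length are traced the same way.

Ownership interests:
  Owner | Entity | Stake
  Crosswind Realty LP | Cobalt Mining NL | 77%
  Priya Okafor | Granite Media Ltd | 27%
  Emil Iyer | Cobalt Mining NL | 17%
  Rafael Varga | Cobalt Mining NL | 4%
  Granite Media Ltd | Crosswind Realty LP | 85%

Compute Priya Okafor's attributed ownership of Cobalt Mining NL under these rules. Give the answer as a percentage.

Chain via Granite Media Ltd → Crosswind Realty LP (R2): 27% × 85% × 77% = 17.6715% of Cobalt Mining NL.

17.6715%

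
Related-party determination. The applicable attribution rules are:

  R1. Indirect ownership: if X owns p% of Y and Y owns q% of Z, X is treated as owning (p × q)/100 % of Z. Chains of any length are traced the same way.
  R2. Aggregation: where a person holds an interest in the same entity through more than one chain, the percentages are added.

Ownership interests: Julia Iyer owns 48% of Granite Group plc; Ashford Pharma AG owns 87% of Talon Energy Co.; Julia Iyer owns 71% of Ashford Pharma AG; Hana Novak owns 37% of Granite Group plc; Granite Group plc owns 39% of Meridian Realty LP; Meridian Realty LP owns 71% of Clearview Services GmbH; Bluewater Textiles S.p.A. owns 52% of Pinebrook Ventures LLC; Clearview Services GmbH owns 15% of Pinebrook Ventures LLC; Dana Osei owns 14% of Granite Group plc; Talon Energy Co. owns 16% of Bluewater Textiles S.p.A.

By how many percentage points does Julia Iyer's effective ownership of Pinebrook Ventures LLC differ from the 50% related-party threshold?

42.867056

Chain via Granite Group plc → Meridian Realty LP → Clearview Services GmbH (R1): 48% × 39% × 71% × 15% = 1.99368% of Pinebrook Ventures LLC.
Chain via Ashford Pharma AG → Talon Energy Co. → Bluewater Textiles S.p.A. (R1): 71% × 87% × 16% × 52% = 5.139264% of Pinebrook Ventures LLC.
Aggregating (R2): 1.99368% + 5.139264% = 7.132944%.
7.132944% falls short of the 50% threshold by 42.867056 percentage points.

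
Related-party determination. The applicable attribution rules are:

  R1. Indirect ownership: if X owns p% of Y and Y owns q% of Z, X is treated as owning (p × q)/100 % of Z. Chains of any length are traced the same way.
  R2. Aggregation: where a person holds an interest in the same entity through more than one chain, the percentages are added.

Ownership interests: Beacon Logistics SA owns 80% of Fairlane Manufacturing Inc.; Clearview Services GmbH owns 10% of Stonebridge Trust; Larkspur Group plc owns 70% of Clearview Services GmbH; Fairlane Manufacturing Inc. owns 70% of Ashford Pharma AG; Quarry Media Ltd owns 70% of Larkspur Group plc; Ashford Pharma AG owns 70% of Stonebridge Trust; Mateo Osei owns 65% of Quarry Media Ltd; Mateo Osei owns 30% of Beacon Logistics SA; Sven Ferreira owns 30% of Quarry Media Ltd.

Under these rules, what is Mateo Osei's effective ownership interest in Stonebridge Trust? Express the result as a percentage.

14.945%

Chain via Quarry Media Ltd → Larkspur Group plc → Clearview Services GmbH (R1): 65% × 70% × 70% × 10% = 3.185% of Stonebridge Trust.
Chain via Beacon Logistics SA → Fairlane Manufacturing Inc. → Ashford Pharma AG (R1): 30% × 80% × 70% × 70% = 11.76% of Stonebridge Trust.
Aggregating (R2): 3.185% + 11.76% = 14.945%.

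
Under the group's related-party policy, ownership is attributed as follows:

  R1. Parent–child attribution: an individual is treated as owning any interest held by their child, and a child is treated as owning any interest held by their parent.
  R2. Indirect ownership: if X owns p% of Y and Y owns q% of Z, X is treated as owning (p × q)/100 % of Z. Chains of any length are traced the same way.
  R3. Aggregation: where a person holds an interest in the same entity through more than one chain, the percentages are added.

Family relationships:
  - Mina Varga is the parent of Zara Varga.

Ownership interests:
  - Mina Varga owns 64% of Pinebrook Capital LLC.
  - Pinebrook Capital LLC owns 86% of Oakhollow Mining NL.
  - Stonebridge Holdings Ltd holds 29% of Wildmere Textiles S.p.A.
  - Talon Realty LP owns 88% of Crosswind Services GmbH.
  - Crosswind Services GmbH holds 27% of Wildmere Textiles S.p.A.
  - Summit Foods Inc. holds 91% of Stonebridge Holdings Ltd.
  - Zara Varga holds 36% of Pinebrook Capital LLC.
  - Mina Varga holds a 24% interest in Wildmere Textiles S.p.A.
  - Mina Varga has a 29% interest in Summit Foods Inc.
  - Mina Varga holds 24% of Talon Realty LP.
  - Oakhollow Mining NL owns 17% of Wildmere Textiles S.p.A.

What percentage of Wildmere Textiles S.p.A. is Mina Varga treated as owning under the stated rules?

51.9755%

By parent–child attribution (R1), Mina Varga is treated as also owning Zara Varga's interest in Pinebrook Capital LLC, giving 64% + 36% = 100%.
Chain via Talon Realty LP → Crosswind Services GmbH (R2): 24% × 88% × 27% = 5.7024% of Wildmere Textiles S.p.A.
Chain via Pinebrook Capital LLC → Oakhollow Mining NL (R2): 100% × 86% × 17% = 14.62% of Wildmere Textiles S.p.A.
Chain via Summit Foods Inc. → Stonebridge Holdings Ltd (R2): 29% × 91% × 29% = 7.6531% of Wildmere Textiles S.p.A.
Direct interest in Wildmere Textiles S.p.A: 24%.
Aggregating (R3): 5.7024% + 14.62% + 7.6531% + 24% = 51.9755%.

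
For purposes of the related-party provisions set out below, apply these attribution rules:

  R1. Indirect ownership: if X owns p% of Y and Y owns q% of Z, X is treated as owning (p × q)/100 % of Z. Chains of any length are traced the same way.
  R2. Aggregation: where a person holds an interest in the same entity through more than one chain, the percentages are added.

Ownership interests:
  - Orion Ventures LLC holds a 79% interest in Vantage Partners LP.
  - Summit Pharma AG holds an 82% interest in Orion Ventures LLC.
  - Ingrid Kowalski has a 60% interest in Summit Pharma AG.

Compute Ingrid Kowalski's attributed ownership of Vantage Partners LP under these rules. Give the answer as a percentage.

Chain via Summit Pharma AG → Orion Ventures LLC (R1): 60% × 82% × 79% = 38.868% of Vantage Partners LP.

38.868%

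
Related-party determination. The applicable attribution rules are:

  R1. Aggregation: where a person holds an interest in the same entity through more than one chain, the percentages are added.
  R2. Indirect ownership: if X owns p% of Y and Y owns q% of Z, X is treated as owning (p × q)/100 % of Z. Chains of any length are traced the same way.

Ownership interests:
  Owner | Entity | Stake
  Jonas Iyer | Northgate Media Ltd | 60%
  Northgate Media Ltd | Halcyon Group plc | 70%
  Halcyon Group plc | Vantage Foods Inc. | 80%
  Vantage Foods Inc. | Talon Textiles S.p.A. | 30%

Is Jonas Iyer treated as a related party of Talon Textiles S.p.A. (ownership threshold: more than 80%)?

No

Chain via Northgate Media Ltd → Halcyon Group plc → Vantage Foods Inc. (R2): 60% × 70% × 80% × 30% = 10.08% of Talon Textiles S.p.A.
10.08% does not exceed the 80% threshold, so Jonas is not a related party to Talon Textiles S.p.A.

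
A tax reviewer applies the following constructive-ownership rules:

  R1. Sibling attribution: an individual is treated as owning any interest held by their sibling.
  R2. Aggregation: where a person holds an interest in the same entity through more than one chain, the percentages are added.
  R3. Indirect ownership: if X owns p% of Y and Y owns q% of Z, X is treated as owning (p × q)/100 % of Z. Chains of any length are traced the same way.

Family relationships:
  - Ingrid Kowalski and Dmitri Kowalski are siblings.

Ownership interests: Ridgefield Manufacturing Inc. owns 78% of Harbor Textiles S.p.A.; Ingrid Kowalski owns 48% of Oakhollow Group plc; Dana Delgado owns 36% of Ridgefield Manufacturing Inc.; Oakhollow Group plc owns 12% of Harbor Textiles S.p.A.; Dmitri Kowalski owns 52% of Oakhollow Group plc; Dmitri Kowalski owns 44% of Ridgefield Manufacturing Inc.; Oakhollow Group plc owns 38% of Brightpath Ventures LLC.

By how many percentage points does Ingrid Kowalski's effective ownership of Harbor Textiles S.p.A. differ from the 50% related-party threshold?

By sibling attribution (R1), Ingrid Kowalski is treated as also owning Dmitri Kowalski's interest in Oakhollow Group plc, giving 48% + 52% = 100%.
By sibling attribution (R1), Ingrid Kowalski is treated as owning Dmitri Kowalski's 44% interest in Ridgefield Manufacturing Inc.
Chain via Oakhollow Group plc (R3): 100% × 12% = 12% of Harbor Textiles S.p.A.
Chain via Ridgefield Manufacturing Inc. (R3): 44% × 78% = 34.32% of Harbor Textiles S.p.A.
Aggregating (R2): 12% + 34.32% = 46.32%.
46.32% falls short of the 50% threshold by 3.68 percentage points.

3.68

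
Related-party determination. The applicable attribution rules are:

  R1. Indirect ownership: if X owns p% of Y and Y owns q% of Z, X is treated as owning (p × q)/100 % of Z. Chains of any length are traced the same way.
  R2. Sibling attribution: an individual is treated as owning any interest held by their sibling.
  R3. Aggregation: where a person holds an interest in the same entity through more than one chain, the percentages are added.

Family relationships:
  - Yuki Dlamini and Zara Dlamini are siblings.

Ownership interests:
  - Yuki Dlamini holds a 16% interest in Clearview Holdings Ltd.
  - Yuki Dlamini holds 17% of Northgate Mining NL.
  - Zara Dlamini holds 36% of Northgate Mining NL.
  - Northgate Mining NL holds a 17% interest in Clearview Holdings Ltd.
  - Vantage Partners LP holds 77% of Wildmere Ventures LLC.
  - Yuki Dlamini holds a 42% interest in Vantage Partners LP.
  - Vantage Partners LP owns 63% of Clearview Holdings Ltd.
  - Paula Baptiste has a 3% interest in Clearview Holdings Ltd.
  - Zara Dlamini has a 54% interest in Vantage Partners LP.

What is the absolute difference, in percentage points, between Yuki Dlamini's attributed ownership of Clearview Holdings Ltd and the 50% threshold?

35.49

By sibling attribution (R2), Yuki Dlamini is treated as also owning Zara Dlamini's interest in Vantage Partners LP, giving 42% + 54% = 96%.
By sibling attribution (R2), Yuki Dlamini is treated as also owning Zara Dlamini's interest in Northgate Mining NL, giving 17% + 36% = 53%.
Chain via Vantage Partners LP (R1): 96% × 63% = 60.48% of Clearview Holdings Ltd.
Chain via Northgate Mining NL (R1): 53% × 17% = 9.01% of Clearview Holdings Ltd.
Direct interest in Clearview Holdings Ltd: 16%.
Aggregating (R3): 60.48% + 9.01% + 16% = 85.49%.
85.49% exceeds the 50% threshold by 35.49 percentage points.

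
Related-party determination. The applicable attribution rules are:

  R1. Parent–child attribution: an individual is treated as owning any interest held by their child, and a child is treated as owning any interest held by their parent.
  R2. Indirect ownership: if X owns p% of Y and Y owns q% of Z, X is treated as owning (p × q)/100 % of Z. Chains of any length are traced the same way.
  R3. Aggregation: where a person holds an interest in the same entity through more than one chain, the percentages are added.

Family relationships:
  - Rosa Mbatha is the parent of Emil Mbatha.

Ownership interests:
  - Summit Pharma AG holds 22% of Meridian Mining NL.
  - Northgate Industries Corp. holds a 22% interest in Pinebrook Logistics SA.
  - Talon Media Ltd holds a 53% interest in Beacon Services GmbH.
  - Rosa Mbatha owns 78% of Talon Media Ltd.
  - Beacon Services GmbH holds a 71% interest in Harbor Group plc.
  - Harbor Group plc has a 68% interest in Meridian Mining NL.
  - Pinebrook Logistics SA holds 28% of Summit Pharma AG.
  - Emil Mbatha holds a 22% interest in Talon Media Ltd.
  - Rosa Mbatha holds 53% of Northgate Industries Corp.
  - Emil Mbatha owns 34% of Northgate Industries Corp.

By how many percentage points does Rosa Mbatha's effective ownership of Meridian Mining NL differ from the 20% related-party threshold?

6.767424

By parent–child attribution (R1), Rosa Mbatha is treated as also owning Emil Mbatha's interest in Talon Media Ltd, giving 78% + 22% = 100%.
By parent–child attribution (R1), Rosa Mbatha is treated as also owning Emil Mbatha's interest in Northgate Industries Corp, giving 53% + 34% = 87%.
Chain via Talon Media Ltd → Beacon Services GmbH → Harbor Group plc (R2): 100% × 53% × 71% × 68% = 25.5884% of Meridian Mining NL.
Chain via Northgate Industries Corp. → Pinebrook Logistics SA → Summit Pharma AG (R2): 87% × 22% × 28% × 22% = 1.179024% of Meridian Mining NL.
Aggregating (R3): 25.5884% + 1.179024% = 26.767424%.
26.767424% exceeds the 20% threshold by 6.767424 percentage points.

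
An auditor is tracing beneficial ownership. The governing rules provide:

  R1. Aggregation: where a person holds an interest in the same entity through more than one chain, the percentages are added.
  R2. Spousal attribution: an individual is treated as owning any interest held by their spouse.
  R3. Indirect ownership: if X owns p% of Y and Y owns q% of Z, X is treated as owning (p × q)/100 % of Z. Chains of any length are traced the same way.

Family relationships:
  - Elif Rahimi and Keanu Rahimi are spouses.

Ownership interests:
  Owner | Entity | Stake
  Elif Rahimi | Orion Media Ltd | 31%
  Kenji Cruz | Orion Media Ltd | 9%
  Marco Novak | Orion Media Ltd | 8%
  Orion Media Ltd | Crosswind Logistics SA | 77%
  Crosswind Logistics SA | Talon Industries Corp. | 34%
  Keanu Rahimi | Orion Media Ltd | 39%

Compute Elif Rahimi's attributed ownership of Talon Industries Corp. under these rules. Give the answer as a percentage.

18.326%

By spousal attribution (R2), Elif Rahimi is treated as also owning Keanu Rahimi's interest in Orion Media Ltd, giving 31% + 39% = 70%.
Chain via Orion Media Ltd → Crosswind Logistics SA (R3): 70% × 77% × 34% = 18.326% of Talon Industries Corp.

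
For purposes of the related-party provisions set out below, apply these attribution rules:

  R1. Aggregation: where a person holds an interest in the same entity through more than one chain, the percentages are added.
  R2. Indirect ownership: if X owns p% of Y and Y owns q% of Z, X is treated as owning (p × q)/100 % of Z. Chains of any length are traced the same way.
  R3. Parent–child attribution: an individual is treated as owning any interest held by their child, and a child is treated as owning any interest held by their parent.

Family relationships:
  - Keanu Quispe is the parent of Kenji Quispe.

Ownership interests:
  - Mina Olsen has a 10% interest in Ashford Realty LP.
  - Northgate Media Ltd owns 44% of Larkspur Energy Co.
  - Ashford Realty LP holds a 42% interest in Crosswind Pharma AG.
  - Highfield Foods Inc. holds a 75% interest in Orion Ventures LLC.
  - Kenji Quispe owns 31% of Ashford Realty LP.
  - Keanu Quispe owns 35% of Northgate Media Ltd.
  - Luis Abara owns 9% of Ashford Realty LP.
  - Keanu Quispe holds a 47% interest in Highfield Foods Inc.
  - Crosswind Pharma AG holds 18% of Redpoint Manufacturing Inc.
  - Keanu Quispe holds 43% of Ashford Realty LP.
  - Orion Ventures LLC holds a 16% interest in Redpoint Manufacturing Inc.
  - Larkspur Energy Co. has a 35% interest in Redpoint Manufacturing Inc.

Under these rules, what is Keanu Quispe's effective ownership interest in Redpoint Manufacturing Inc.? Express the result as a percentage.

By parent–child attribution (R3), Keanu Quispe is treated as also owning Kenji Quispe's interest in Ashford Realty LP, giving 43% + 31% = 74%.
Chain via Northgate Media Ltd → Larkspur Energy Co. (R2): 35% × 44% × 35% = 5.39% of Redpoint Manufacturing Inc.
Chain via Highfield Foods Inc. → Orion Ventures LLC (R2): 47% × 75% × 16% = 5.64% of Redpoint Manufacturing Inc.
Chain via Ashford Realty LP → Crosswind Pharma AG (R2): 74% × 42% × 18% = 5.5944% of Redpoint Manufacturing Inc.
Aggregating (R1): 5.39% + 5.64% + 5.5944% = 16.6244%.

16.6244%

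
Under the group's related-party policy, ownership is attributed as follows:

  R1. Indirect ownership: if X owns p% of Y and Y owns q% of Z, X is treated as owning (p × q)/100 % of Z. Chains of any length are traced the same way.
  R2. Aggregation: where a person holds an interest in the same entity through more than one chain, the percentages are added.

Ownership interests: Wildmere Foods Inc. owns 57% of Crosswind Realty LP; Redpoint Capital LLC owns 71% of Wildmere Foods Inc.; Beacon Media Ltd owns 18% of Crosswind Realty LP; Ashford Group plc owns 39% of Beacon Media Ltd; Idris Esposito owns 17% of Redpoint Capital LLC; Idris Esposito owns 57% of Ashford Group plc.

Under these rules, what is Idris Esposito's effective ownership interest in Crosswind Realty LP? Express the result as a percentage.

Chain via Ashford Group plc → Beacon Media Ltd (R1): 57% × 39% × 18% = 4.0014% of Crosswind Realty LP.
Chain via Redpoint Capital LLC → Wildmere Foods Inc. (R1): 17% × 71% × 57% = 6.8799% of Crosswind Realty LP.
Aggregating (R2): 4.0014% + 6.8799% = 10.8813%.

10.8813%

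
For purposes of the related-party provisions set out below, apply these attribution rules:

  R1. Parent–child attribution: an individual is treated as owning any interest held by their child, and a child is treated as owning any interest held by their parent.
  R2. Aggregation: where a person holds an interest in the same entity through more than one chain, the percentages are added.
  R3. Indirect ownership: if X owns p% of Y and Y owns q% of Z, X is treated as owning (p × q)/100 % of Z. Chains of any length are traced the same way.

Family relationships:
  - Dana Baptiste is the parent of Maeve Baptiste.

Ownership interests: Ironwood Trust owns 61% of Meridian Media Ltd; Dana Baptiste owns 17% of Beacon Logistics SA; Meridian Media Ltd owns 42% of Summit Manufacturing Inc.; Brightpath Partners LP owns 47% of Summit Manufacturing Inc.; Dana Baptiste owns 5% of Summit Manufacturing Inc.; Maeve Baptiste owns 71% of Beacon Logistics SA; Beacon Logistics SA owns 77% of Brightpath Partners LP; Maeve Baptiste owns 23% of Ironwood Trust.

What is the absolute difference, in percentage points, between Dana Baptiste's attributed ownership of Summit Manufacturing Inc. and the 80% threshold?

37.2602

By parent–child attribution (R1), Dana Baptiste is treated as also owning Maeve Baptiste's interest in Beacon Logistics SA, giving 17% + 71% = 88%.
By parent–child attribution (R1), Dana Baptiste is treated as owning Maeve Baptiste's 23% interest in Ironwood Trust.
Chain via Beacon Logistics SA → Brightpath Partners LP (R3): 88% × 77% × 47% = 31.8472% of Summit Manufacturing Inc.
Direct interest in Summit Manufacturing Inc: 5%.
Chain via Ironwood Trust → Meridian Media Ltd (R3): 23% × 61% × 42% = 5.8926% of Summit Manufacturing Inc.
Aggregating (R2): 31.8472% + 5% + 5.8926% = 42.7398%.
42.7398% falls short of the 80% threshold by 37.2602 percentage points.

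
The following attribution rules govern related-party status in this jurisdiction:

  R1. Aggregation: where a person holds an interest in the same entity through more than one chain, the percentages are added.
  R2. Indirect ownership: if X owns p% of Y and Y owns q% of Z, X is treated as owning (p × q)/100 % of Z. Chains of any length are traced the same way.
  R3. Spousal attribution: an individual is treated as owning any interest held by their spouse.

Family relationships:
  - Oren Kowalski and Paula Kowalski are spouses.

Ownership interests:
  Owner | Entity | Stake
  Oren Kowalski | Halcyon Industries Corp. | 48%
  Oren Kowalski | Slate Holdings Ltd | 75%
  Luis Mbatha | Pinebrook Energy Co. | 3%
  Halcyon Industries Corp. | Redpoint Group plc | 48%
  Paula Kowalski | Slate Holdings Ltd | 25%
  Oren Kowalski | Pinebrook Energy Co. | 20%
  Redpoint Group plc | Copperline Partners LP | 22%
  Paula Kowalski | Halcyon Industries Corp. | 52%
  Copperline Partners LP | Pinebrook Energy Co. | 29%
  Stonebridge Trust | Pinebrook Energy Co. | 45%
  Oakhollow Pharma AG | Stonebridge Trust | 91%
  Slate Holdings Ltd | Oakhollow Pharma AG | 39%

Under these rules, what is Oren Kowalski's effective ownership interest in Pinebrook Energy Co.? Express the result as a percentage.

By spousal attribution (R3), Oren Kowalski is treated as also owning Paula Kowalski's interest in Halcyon Industries Corp, giving 48% + 52% = 100%.
By spousal attribution (R3), Oren Kowalski is treated as also owning Paula Kowalski's interest in Slate Holdings Ltd, giving 75% + 25% = 100%.
Chain via Halcyon Industries Corp. → Redpoint Group plc → Copperline Partners LP (R2): 100% × 48% × 22% × 29% = 3.0624% of Pinebrook Energy Co.
Chain via Slate Holdings Ltd → Oakhollow Pharma AG → Stonebridge Trust (R2): 100% × 39% × 91% × 45% = 15.9705% of Pinebrook Energy Co.
Direct interest in Pinebrook Energy Co: 20%.
Aggregating (R1): 3.0624% + 15.9705% + 20% = 39.0329%.

39.0329%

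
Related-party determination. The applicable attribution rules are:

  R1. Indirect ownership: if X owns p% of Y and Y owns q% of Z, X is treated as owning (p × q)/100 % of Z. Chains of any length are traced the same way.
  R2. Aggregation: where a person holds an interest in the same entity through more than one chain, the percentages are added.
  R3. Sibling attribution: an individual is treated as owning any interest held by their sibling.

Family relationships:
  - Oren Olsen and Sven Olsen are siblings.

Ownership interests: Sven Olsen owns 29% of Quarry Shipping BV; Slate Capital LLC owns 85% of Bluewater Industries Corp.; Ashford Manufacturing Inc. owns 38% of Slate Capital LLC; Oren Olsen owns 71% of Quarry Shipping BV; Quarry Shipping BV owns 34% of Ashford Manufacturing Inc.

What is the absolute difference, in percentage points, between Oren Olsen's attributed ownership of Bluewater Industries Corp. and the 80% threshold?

By sibling attribution (R3), Oren Olsen is treated as also owning Sven Olsen's interest in Quarry Shipping BV, giving 71% + 29% = 100%.
Chain via Quarry Shipping BV → Ashford Manufacturing Inc. → Slate Capital LLC (R1): 100% × 34% × 38% × 85% = 10.982% of Bluewater Industries Corp.
10.982% falls short of the 80% threshold by 69.018 percentage points.

69.018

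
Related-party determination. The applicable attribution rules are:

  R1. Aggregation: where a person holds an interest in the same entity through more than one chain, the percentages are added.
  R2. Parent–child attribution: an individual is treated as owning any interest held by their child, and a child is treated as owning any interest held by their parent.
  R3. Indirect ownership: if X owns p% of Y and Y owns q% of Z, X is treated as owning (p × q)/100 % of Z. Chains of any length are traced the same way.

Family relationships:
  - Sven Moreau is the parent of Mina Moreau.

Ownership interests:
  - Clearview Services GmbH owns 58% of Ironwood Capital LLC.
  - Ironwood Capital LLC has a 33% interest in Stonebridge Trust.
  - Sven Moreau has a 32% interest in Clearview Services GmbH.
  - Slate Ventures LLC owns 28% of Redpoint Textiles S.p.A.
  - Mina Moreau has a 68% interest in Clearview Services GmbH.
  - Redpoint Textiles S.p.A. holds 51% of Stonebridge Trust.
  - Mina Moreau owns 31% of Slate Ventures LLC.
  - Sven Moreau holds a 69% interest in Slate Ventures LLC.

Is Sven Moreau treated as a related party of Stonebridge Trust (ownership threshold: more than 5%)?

By parent–child attribution (R2), Sven Moreau is treated as also owning Mina Moreau's interest in Clearview Services GmbH, giving 32% + 68% = 100%.
By parent–child attribution (R2), Sven Moreau is treated as also owning Mina Moreau's interest in Slate Ventures LLC, giving 69% + 31% = 100%.
Chain via Clearview Services GmbH → Ironwood Capital LLC (R3): 100% × 58% × 33% = 19.14% of Stonebridge Trust.
Chain via Slate Ventures LLC → Redpoint Textiles S.p.A. (R3): 100% × 28% × 51% = 14.28% of Stonebridge Trust.
Aggregating (R1): 19.14% + 14.28% = 33.42%.
33.42% exceeds the 5% threshold, so Sven is a related party to Stonebridge Trust.

Yes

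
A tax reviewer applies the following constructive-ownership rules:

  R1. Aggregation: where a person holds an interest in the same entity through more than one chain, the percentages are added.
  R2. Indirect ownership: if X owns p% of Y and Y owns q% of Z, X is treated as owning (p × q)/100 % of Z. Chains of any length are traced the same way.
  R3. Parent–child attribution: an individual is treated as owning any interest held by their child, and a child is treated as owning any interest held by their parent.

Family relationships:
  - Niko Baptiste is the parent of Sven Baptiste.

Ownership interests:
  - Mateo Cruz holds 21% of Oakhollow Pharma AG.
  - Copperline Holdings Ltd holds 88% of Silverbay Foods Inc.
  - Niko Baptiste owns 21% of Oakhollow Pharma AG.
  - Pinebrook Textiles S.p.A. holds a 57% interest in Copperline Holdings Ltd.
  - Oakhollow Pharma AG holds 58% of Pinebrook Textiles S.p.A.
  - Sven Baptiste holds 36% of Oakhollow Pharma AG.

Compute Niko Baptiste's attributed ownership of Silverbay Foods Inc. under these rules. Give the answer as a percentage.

16.582896%

By parent–child attribution (R3), Niko Baptiste is treated as also owning Sven Baptiste's interest in Oakhollow Pharma AG, giving 21% + 36% = 57%.
Chain via Oakhollow Pharma AG → Pinebrook Textiles S.p.A. → Copperline Holdings Ltd (R2): 57% × 58% × 57% × 88% = 16.582896% of Silverbay Foods Inc.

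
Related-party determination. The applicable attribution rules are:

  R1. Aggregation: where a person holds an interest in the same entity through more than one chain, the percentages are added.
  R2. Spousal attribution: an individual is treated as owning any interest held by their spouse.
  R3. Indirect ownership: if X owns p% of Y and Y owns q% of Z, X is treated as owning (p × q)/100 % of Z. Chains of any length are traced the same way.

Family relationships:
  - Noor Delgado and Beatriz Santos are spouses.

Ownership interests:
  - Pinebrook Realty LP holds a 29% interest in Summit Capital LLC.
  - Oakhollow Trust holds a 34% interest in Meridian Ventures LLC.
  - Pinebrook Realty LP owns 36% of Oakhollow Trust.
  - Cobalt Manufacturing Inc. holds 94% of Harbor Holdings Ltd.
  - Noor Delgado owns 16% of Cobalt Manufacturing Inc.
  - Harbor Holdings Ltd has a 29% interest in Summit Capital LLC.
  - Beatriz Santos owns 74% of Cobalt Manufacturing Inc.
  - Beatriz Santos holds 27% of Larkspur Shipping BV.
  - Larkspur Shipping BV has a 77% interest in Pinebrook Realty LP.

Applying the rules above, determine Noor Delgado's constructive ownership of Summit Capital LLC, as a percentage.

30.5631%

By spousal attribution (R2), Noor Delgado is treated as also owning Beatriz Santos's interest in Cobalt Manufacturing Inc, giving 16% + 74% = 90%.
By spousal attribution (R2), Noor Delgado is treated as owning Beatriz Santos's 27% interest in Larkspur Shipping BV.
Chain via Cobalt Manufacturing Inc. → Harbor Holdings Ltd (R3): 90% × 94% × 29% = 24.534% of Summit Capital LLC.
Chain via Larkspur Shipping BV → Pinebrook Realty LP (R3): 27% × 77% × 29% = 6.0291% of Summit Capital LLC.
Aggregating (R1): 24.534% + 6.0291% = 30.5631%.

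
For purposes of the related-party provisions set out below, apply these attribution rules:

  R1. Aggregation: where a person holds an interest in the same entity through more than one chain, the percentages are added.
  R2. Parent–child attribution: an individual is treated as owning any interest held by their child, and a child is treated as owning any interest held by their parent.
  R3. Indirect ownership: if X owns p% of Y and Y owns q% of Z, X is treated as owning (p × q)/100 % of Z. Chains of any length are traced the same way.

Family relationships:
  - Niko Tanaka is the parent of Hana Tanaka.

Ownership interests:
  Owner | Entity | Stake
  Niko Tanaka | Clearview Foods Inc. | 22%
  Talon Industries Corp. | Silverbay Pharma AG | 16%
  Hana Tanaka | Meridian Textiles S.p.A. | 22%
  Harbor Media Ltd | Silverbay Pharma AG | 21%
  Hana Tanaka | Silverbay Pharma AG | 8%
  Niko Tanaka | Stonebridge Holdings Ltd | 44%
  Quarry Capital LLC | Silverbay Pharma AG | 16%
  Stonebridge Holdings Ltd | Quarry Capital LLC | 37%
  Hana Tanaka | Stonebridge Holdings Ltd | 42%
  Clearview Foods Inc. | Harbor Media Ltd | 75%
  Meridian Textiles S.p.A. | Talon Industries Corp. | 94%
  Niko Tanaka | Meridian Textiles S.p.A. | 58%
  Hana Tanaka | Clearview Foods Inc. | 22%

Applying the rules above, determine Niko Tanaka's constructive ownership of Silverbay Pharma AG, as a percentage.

32.0532%

By parent–child attribution (R2), Niko Tanaka is treated as also owning Hana Tanaka's interest in Stonebridge Holdings Ltd, giving 44% + 42% = 86%.
By parent–child attribution (R2), Niko Tanaka is treated as also owning Hana Tanaka's interest in Meridian Textiles S.p.A, giving 58% + 22% = 80%.
By parent–child attribution (R2), Niko Tanaka is treated as also owning Hana Tanaka's interest in Clearview Foods Inc, giving 22% + 22% = 44%.
By parent–child attribution (R2), Niko Tanaka is treated as owning Hana Tanaka's 8% interest in Silverbay Pharma AG.
Chain via Stonebridge Holdings Ltd → Quarry Capital LLC (R3): 86% × 37% × 16% = 5.0912% of Silverbay Pharma AG.
Chain via Meridian Textiles S.p.A. → Talon Industries Corp. (R3): 80% × 94% × 16% = 12.032% of Silverbay Pharma AG.
Chain via Clearview Foods Inc. → Harbor Media Ltd (R3): 44% × 75% × 21% = 6.93% of Silverbay Pharma AG.
Direct interest in Silverbay Pharma AG: 8%.
Aggregating (R1): 5.0912% + 12.032% + 6.93% + 8% = 32.0532%.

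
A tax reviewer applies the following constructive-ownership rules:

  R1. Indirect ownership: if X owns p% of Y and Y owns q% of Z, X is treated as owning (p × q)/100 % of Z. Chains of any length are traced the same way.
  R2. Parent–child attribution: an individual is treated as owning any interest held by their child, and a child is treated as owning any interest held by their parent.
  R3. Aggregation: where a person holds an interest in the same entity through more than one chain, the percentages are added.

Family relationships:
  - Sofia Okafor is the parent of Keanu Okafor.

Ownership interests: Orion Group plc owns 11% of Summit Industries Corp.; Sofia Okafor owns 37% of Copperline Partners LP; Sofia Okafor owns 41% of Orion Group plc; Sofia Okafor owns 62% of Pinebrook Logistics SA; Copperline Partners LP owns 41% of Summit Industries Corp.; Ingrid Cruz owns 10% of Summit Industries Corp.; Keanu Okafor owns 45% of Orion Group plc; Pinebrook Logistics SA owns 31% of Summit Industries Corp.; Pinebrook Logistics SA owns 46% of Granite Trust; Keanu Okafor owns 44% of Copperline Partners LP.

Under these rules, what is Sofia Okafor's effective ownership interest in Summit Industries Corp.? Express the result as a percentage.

By parent–child attribution (R2), Sofia Okafor is treated as also owning Keanu Okafor's interest in Copperline Partners LP, giving 37% + 44% = 81%.
By parent–child attribution (R2), Sofia Okafor is treated as also owning Keanu Okafor's interest in Orion Group plc, giving 41% + 45% = 86%.
Chain via Copperline Partners LP (R1): 81% × 41% = 33.21% of Summit Industries Corp.
Chain via Pinebrook Logistics SA (R1): 62% × 31% = 19.22% of Summit Industries Corp.
Chain via Orion Group plc (R1): 86% × 11% = 9.46% of Summit Industries Corp.
Aggregating (R3): 33.21% + 19.22% + 9.46% = 61.89%.

61.89%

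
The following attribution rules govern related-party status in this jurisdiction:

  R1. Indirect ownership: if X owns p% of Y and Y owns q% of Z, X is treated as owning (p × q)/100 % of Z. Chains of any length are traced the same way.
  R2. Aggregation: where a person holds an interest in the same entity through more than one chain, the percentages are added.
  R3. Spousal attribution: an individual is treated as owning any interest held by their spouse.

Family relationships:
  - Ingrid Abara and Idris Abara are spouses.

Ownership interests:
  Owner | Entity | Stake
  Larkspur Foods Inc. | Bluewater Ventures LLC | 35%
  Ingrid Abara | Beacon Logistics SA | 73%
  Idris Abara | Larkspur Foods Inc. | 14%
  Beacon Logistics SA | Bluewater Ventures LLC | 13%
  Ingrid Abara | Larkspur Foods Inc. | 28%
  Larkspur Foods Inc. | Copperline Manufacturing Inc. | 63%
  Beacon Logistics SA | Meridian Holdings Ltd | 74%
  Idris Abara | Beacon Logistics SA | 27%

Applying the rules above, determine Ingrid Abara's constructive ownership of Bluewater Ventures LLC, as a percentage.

27.7%

By spousal attribution (R3), Ingrid Abara is treated as also owning Idris Abara's interest in Larkspur Foods Inc, giving 28% + 14% = 42%.
By spousal attribution (R3), Ingrid Abara is treated as also owning Idris Abara's interest in Beacon Logistics SA, giving 73% + 27% = 100%.
Chain via Larkspur Foods Inc. (R1): 42% × 35% = 14.7% of Bluewater Ventures LLC.
Chain via Beacon Logistics SA (R1): 100% × 13% = 13% of Bluewater Ventures LLC.
Aggregating (R2): 14.7% + 13% = 27.7%.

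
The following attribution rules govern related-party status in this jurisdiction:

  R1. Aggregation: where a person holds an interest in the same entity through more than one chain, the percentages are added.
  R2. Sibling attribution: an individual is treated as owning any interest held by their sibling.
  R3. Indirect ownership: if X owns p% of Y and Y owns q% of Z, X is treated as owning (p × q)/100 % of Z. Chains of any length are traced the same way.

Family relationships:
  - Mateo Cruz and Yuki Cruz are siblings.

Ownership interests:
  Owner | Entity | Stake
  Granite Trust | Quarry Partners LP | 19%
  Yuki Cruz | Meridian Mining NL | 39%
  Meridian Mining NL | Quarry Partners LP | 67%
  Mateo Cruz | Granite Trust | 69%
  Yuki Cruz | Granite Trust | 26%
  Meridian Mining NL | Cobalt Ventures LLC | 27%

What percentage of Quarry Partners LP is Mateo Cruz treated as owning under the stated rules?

44.18%

By sibling attribution (R2), Mateo Cruz is treated as also owning Yuki Cruz's interest in Granite Trust, giving 69% + 26% = 95%.
By sibling attribution (R2), Mateo Cruz is treated as owning Yuki Cruz's 39% interest in Meridian Mining NL.
Chain via Granite Trust (R3): 95% × 19% = 18.05% of Quarry Partners LP.
Chain via Meridian Mining NL (R3): 39% × 67% = 26.13% of Quarry Partners LP.
Aggregating (R1): 18.05% + 26.13% = 44.18%.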